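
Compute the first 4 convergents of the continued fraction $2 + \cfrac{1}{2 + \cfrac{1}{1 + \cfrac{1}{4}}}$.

2/1, 5/2, 7/3, 33/14

Using the convergent recurrence p_i = a_i*p_{i-1} + p_{i-2}, q_i = a_i*q_{i-1} + q_{i-2} with p_{-2}=0, p_{-1}=1, q_{-2}=1, q_{-1}=0:
  i=0: a_0=2, p_0 = 2*1 + 0 = 2, q_0 = 2*0 + 1 = 1.
  i=1: a_1=2, p_1 = 2*2 + 1 = 5, q_1 = 2*1 + 0 = 2.
  i=2: a_2=1, p_2 = 1*5 + 2 = 7, q_2 = 1*2 + 1 = 3.
  i=3: a_3=4, p_3 = 4*7 + 5 = 33, q_3 = 4*3 + 2 = 14.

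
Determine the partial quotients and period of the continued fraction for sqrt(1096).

Write x_i = (sqrt(1096) + m_i)/d_i with (m_0, d_0) = (0, 1). a_0 = floor(sqrt(1096)) = 33, since 33^2 = 1089 <= 1096 < 1156 = 34^2.
Iterate m_{i+1} = d_i*a_i - m_i, d_{i+1} = (1096 - m_{i+1}^2)/d_i, a_{i+1} = floor((a_0 + m_{i+1})/d_{i+1}):
  m_1 = 1*33 - 0 = 33, d_1 = (1096 - 33^2)/1 = 7/1 = 7, a_1 = floor((33 + 33)/7) = 9.
  m_2 = 7*9 - 33 = 30, d_2 = (1096 - 30^2)/7 = 196/7 = 28, a_2 = floor((33 + 30)/28) = 2.
  m_3 = 28*2 - 30 = 26, d_3 = (1096 - 26^2)/28 = 420/28 = 15, a_3 = floor((33 + 26)/15) = 3.
  m_4 = 15*3 - 26 = 19, d_4 = (1096 - 19^2)/15 = 735/15 = 49, a_4 = floor((33 + 19)/49) = 1.
  m_5 = 49*1 - 19 = 30, d_5 = (1096 - 30^2)/49 = 196/49 = 4, a_5 = floor((33 + 30)/4) = 15.
  m_6 = 4*15 - 30 = 30, d_6 = (1096 - 30^2)/4 = 196/4 = 49, a_6 = floor((33 + 30)/49) = 1.
  m_7 = 49*1 - 30 = 19, d_7 = (1096 - 19^2)/49 = 735/49 = 15, a_7 = floor((33 + 19)/15) = 3.
  m_8 = 15*3 - 19 = 26, d_8 = (1096 - 26^2)/15 = 420/15 = 28, a_8 = floor((33 + 26)/28) = 2.
  m_9 = 28*2 - 26 = 30, d_9 = (1096 - 30^2)/28 = 196/28 = 7, a_9 = floor((33 + 30)/7) = 9.
  m_10 = 7*9 - 30 = 33, d_10 = (1096 - 33^2)/7 = 7/7 = 1, a_10 = floor((33 + 33)/1) = 66.
  m_11 = 1*66 - 33 = 33, d_11 = (1096 - 33^2)/1 = 7/1 = 7: (m_11, d_11) = (m_1, d_1) = (33, 7), so from here the quotients repeat a_1, ..., a_10; the period length is 10.
Hence the expansion of sqrt(1096) is a_0 = 33 followed by the repeating block 9, 2, 3, 1, 15, 1, 3, 2, 9, 66 (period 10).

[33; (9, 2, 3, 1, 15, 1, 3, 2, 9, 66)]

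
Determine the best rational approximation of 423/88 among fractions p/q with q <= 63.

Expand x = 423/88 as a continued fraction with the Euclidean algorithm:
  423 = 4*88 + 71, so a_0 = 4.
  88 = 1*71 + 17, so a_1 = 1.
  71 = 4*17 + 3, so a_2 = 4.
  17 = 5*3 + 2, so a_3 = 5.
  3 = 1*2 + 1, so a_4 = 1.
  2 = 2*1 + 0, so a_5 = 2.
so x = [4; 1, 4, 5, 1, 2].
Convergents (p_i = a_i*p_{i-1} + p_{i-2}, q_i = a_i*q_{i-1} + q_{i-2} with p_{-2}=0, p_{-1}=1, q_{-2}=1, q_{-1}=0), until the denominator exceeds 63:
  i=0: a_0=4, p_0 = 4*1 + 0 = 4, q_0 = 4*0 + 1 = 1.
  i=1: a_1=1, p_1 = 1*4 + 1 = 5, q_1 = 1*1 + 0 = 1.
  i=2: a_2=4, p_2 = 4*5 + 4 = 24, q_2 = 4*1 + 1 = 5.
  i=3: a_3=5, p_3 = 5*24 + 5 = 125, q_3 = 5*5 + 1 = 26.
  i=4: a_4=1, p_4 = 1*125 + 24 = 149, q_4 = 1*26 + 5 = 31.
  i=5: a_5=2, p_5 = 2*149 + 125 = 423, q_5 = 2*31 + 26 = 88.
q_5 = 88 > 63, so the last convergent with denominator <= 63 is p_4/q_4 = 149/31.
The closest fraction with denominator <= 63 is either p_4/q_4 or the intermediate fraction (k*p_4 + p_3)/(k*q_4 + q_3) with the largest k >= 1 whose denominator stays <= 63; these approach x as k grows, and every other convergent or intermediate fraction in range is farther away.
Largest k: floor((63 - q_3)/q_4) = floor((63 - 26)/31) = 1.
That gives (1*149 + 125)/(1*31 + 26) = 274/57.
Compare the errors: |x - 149/31| = |423*31 - 149*88|/(88*31) = 1/2728, and |x - 274/57| = |423*57 - 274*88|/(88*57) = 1/5016.
Cross-multiplying, 1*2728 = 2728 < 5016 = 1*5016, so 1/5016 is smaller: the intermediate fraction 274/57 is closer to x than 149/31.

274/57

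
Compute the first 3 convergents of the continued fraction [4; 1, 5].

Using the convergent recurrence p_i = a_i*p_{i-1} + p_{i-2}, q_i = a_i*q_{i-1} + q_{i-2} with p_{-2}=0, p_{-1}=1, q_{-2}=1, q_{-1}=0:
  i=0: a_0=4, p_0 = 4*1 + 0 = 4, q_0 = 4*0 + 1 = 1.
  i=1: a_1=1, p_1 = 1*4 + 1 = 5, q_1 = 1*1 + 0 = 1.
  i=2: a_2=5, p_2 = 5*5 + 4 = 29, q_2 = 5*1 + 1 = 6.

4/1, 5/1, 29/6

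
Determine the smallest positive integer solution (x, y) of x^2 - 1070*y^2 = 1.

(x, y) = (2948491, 90138)

First expand sqrt(1070) as a continued fraction. With x_i = (sqrt(1070) + m_i)/d_i and (m_0, d_0) = (0, 1): a_0 = floor(sqrt(1070)) = 32, since 32^2 = 1024 <= 1070 < 1089 = 33^2.
Iterate m_{i+1} = d_i*a_i - m_i, d_{i+1} = (1070 - m_{i+1}^2)/d_i, a_{i+1} = floor((a_0 + m_{i+1})/d_{i+1}):
  m_1 = 1*32 - 0 = 32, d_1 = (1070 - 32^2)/1 = 46/1 = 46, a_1 = floor((32 + 32)/46) = 1.
  m_2 = 46*1 - 32 = 14, d_2 = (1070 - 14^2)/46 = 874/46 = 19, a_2 = floor((32 + 14)/19) = 2.
  m_3 = 19*2 - 14 = 24, d_3 = (1070 - 24^2)/19 = 494/19 = 26, a_3 = floor((32 + 24)/26) = 2.
  m_4 = 26*2 - 24 = 28, d_4 = (1070 - 28^2)/26 = 286/26 = 11, a_4 = floor((32 + 28)/11) = 5.
  m_5 = 11*5 - 28 = 27, d_5 = (1070 - 27^2)/11 = 341/11 = 31, a_5 = floor((32 + 27)/31) = 1.
  m_6 = 31*1 - 27 = 4, d_6 = (1070 - 4^2)/31 = 1054/31 = 34, a_6 = floor((32 + 4)/34) = 1.
  m_7 = 34*1 - 4 = 30, d_7 = (1070 - 30^2)/34 = 170/34 = 5, a_7 = floor((32 + 30)/5) = 12.
  m_8 = 5*12 - 30 = 30, d_8 = (1070 - 30^2)/5 = 170/5 = 34, a_8 = floor((32 + 30)/34) = 1.
  m_9 = 34*1 - 30 = 4, d_9 = (1070 - 4^2)/34 = 1054/34 = 31, a_9 = floor((32 + 4)/31) = 1.
  m_10 = 31*1 - 4 = 27, d_10 = (1070 - 27^2)/31 = 341/31 = 11, a_10 = floor((32 + 27)/11) = 5.
  m_11 = 11*5 - 27 = 28, d_11 = (1070 - 28^2)/11 = 286/11 = 26, a_11 = floor((32 + 28)/26) = 2.
  m_12 = 26*2 - 28 = 24, d_12 = (1070 - 24^2)/26 = 494/26 = 19, a_12 = floor((32 + 24)/19) = 2.
  m_13 = 19*2 - 24 = 14, d_13 = (1070 - 14^2)/19 = 874/19 = 46, a_13 = floor((32 + 14)/46) = 1.
  m_14 = 46*1 - 14 = 32, d_14 = (1070 - 32^2)/46 = 46/46 = 1, a_14 = floor((32 + 32)/1) = 64.
  m_15 = 1*64 - 32 = 32, d_15 = (1070 - 32^2)/1 = 46/1 = 46: (m_15, d_15) = (m_1, d_1) = (32, 46), so from here the quotients repeat a_1, ..., a_14; the period length is 14.
So sqrt(1070) = [32; (1, 2, 2, 5, 1, 1, 12, 1, 1, 5, 2, 2, 1, 64)] with period length k = 14.
k is even, so the fundamental solution of x^2 - 1070y^2 = 1 is (p_{k-1}, q_{k-1}) = (p_13, q_13); compute convergents through index 13.
Convergents (p_i = a_i*p_{i-1} + p_{i-2}, q_i = a_i*q_{i-1} + q_{i-2} with p_{-2}=0, p_{-1}=1, q_{-2}=1, q_{-1}=0):
  i=0: a_0=32, p_0 = 32*1 + 0 = 32, q_0 = 32*0 + 1 = 1.
  i=1: a_1=1, p_1 = 1*32 + 1 = 33, q_1 = 1*1 + 0 = 1.
  i=2: a_2=2, p_2 = 2*33 + 32 = 98, q_2 = 2*1 + 1 = 3.
  i=3: a_3=2, p_3 = 2*98 + 33 = 229, q_3 = 2*3 + 1 = 7.
  i=4: a_4=5, p_4 = 5*229 + 98 = 1243, q_4 = 5*7 + 3 = 38.
  i=5: a_5=1, p_5 = 1*1243 + 229 = 1472, q_5 = 1*38 + 7 = 45.
  i=6: a_6=1, p_6 = 1*1472 + 1243 = 2715, q_6 = 1*45 + 38 = 83.
  i=7: a_7=12, p_7 = 12*2715 + 1472 = 34052, q_7 = 12*83 + 45 = 1041.
  i=8: a_8=1, p_8 = 1*34052 + 2715 = 36767, q_8 = 1*1041 + 83 = 1124.
  i=9: a_9=1, p_9 = 1*36767 + 34052 = 70819, q_9 = 1*1124 + 1041 = 2165.
  i=10: a_10=5, p_10 = 5*70819 + 36767 = 390862, q_10 = 5*2165 + 1124 = 11949.
  i=11: a_11=2, p_11 = 2*390862 + 70819 = 852543, q_11 = 2*11949 + 2165 = 26063.
  i=12: a_12=2, p_12 = 2*852543 + 390862 = 2095948, q_12 = 2*26063 + 11949 = 64075.
  i=13: a_13=1, p_13 = 1*2095948 + 852543 = 2948491, q_13 = 1*64075 + 26063 = 90138.
Check: 2948491^2 - 1070*90138^2 = 8693599177081 - 8693599177080 = 1, so (x, y) = (2948491, 90138) solves the equation, and by the theorem it is the least positive solution.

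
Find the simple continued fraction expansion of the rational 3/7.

[0; 2, 3]

Run the Euclidean algorithm on 3 and 7; the successive quotients are the partial quotients a_0, a_1, ... (each step inverts the fractional part left over by the previous one):
  3 = 0*7 + 3, so a_0 = 0.
  7 = 2*3 + 1, so a_1 = 2.
  3 = 3*1 + 0, so a_2 = 3.
The remainder reaches 0 after 3 divisions, so the expansion has 3 partial quotients, read off in order.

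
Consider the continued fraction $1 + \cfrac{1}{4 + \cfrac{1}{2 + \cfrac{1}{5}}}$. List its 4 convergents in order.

1/1, 5/4, 11/9, 60/49

Using the convergent recurrence p_i = a_i*p_{i-1} + p_{i-2}, q_i = a_i*q_{i-1} + q_{i-2} with p_{-2}=0, p_{-1}=1, q_{-2}=1, q_{-1}=0:
  i=0: a_0=1, p_0 = 1*1 + 0 = 1, q_0 = 1*0 + 1 = 1.
  i=1: a_1=4, p_1 = 4*1 + 1 = 5, q_1 = 4*1 + 0 = 4.
  i=2: a_2=2, p_2 = 2*5 + 1 = 11, q_2 = 2*4 + 1 = 9.
  i=3: a_3=5, p_3 = 5*11 + 5 = 60, q_3 = 5*9 + 4 = 49.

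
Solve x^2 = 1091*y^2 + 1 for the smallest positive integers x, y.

(x, y) = (1090, 33)

First expand sqrt(1091) as a continued fraction. With x_i = (sqrt(1091) + m_i)/d_i and (m_0, d_0) = (0, 1): a_0 = floor(sqrt(1091)) = 33, since 33^2 = 1089 <= 1091 < 1156 = 34^2.
Iterate m_{i+1} = d_i*a_i - m_i, d_{i+1} = (1091 - m_{i+1}^2)/d_i, a_{i+1} = floor((a_0 + m_{i+1})/d_{i+1}):
  m_1 = 1*33 - 0 = 33, d_1 = (1091 - 33^2)/1 = 2/1 = 2, a_1 = floor((33 + 33)/2) = 33.
  m_2 = 2*33 - 33 = 33, d_2 = (1091 - 33^2)/2 = 2/2 = 1, a_2 = floor((33 + 33)/1) = 66.
  m_3 = 1*66 - 33 = 33, d_3 = (1091 - 33^2)/1 = 2/1 = 2: (m_3, d_3) = (m_1, d_1) = (33, 2), so from here the quotients repeat a_1, a_2; the period length is 2.
So sqrt(1091) = [33; (33, 66)] with period length k = 2.
k is even, so the fundamental solution of x^2 - 1091y^2 = 1 is (p_{k-1}, q_{k-1}) = (p_1, q_1); compute convergents through index 1.
Convergents (p_i = a_i*p_{i-1} + p_{i-2}, q_i = a_i*q_{i-1} + q_{i-2} with p_{-2}=0, p_{-1}=1, q_{-2}=1, q_{-1}=0):
  i=0: a_0=33, p_0 = 33*1 + 0 = 33, q_0 = 33*0 + 1 = 1.
  i=1: a_1=33, p_1 = 33*33 + 1 = 1090, q_1 = 33*1 + 0 = 33.
Check: 1090^2 - 1091*33^2 = 1188100 - 1188099 = 1, so (x, y) = (1090, 33) solves the equation, and by the theorem it is the least positive solution.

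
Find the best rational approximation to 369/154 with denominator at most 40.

Expand x = 369/154 as a continued fraction with the Euclidean algorithm:
  369 = 2*154 + 61, so a_0 = 2.
  154 = 2*61 + 32, so a_1 = 2.
  61 = 1*32 + 29, so a_2 = 1.
  32 = 1*29 + 3, so a_3 = 1.
  29 = 9*3 + 2, so a_4 = 9.
  3 = 1*2 + 1, so a_5 = 1.
  2 = 2*1 + 0, so a_6 = 2.
so x = [2; 2, 1, 1, 9, 1, 2].
Convergents (p_i = a_i*p_{i-1} + p_{i-2}, q_i = a_i*q_{i-1} + q_{i-2} with p_{-2}=0, p_{-1}=1, q_{-2}=1, q_{-1}=0), until the denominator exceeds 40:
  i=0: a_0=2, p_0 = 2*1 + 0 = 2, q_0 = 2*0 + 1 = 1.
  i=1: a_1=2, p_1 = 2*2 + 1 = 5, q_1 = 2*1 + 0 = 2.
  i=2: a_2=1, p_2 = 1*5 + 2 = 7, q_2 = 1*2 + 1 = 3.
  i=3: a_3=1, p_3 = 1*7 + 5 = 12, q_3 = 1*3 + 2 = 5.
  i=4: a_4=9, p_4 = 9*12 + 7 = 115, q_4 = 9*5 + 3 = 48.
q_4 = 48 > 40, so the last convergent with denominator <= 40 is p_3/q_3 = 12/5.
The closest fraction with denominator <= 40 is either p_3/q_3 or the intermediate fraction (k*p_3 + p_2)/(k*q_3 + q_2) with the largest k >= 1 whose denominator stays <= 40; these approach x as k grows, and every other convergent or intermediate fraction in range is farther away.
Largest k: floor((40 - q_2)/q_3) = floor((40 - 3)/5) = 7.
That gives (7*12 + 7)/(7*5 + 3) = 91/38.
Compare the errors: |x - 12/5| = |369*5 - 12*154|/(154*5) = 3/770, and |x - 91/38| = |369*38 - 91*154|/(154*38) = 8/5852.
Cross-multiplying, 8*770 = 6160 < 17556 = 3*5852, so 8/5852 is smaller: the intermediate fraction 91/38 is closer to x than 12/5.

91/38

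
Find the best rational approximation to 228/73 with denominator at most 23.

25/8

Expand x = 228/73 as a continued fraction with the Euclidean algorithm:
  228 = 3*73 + 9, so a_0 = 3.
  73 = 8*9 + 1, so a_1 = 8.
  9 = 9*1 + 0, so a_2 = 9.
so x = [3; 8, 9].
Convergents (p_i = a_i*p_{i-1} + p_{i-2}, q_i = a_i*q_{i-1} + q_{i-2} with p_{-2}=0, p_{-1}=1, q_{-2}=1, q_{-1}=0), until the denominator exceeds 23:
  i=0: a_0=3, p_0 = 3*1 + 0 = 3, q_0 = 3*0 + 1 = 1.
  i=1: a_1=8, p_1 = 8*3 + 1 = 25, q_1 = 8*1 + 0 = 8.
  i=2: a_2=9, p_2 = 9*25 + 3 = 228, q_2 = 9*8 + 1 = 73.
q_2 = 73 > 23, so the last convergent with denominator <= 23 is p_1/q_1 = 25/8.
The closest fraction with denominator <= 23 is either p_1/q_1 or the intermediate fraction (k*p_1 + p_0)/(k*q_1 + q_0) with the largest k >= 1 whose denominator stays <= 23; these approach x as k grows, and every other convergent or intermediate fraction in range is farther away.
Largest k: floor((23 - q_0)/q_1) = floor((23 - 1)/8) = 2.
That gives (2*25 + 3)/(2*8 + 1) = 53/17.
Compare the errors: |x - 25/8| = |228*8 - 25*73|/(73*8) = 1/584, and |x - 53/17| = |228*17 - 53*73|/(73*17) = 7/1241.
Cross-multiplying, 1*1241 = 1241 < 4088 = 7*584, so 1/584 is smaller: the convergent 25/8 is closer to x than 53/17.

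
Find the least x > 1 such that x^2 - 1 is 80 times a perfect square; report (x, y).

First expand sqrt(80) as a continued fraction. With x_i = (sqrt(80) + m_i)/d_i and (m_0, d_0) = (0, 1): a_0 = floor(sqrt(80)) = 8, since 8^2 = 64 <= 80 < 81 = 9^2.
Iterate m_{i+1} = d_i*a_i - m_i, d_{i+1} = (80 - m_{i+1}^2)/d_i, a_{i+1} = floor((a_0 + m_{i+1})/d_{i+1}):
  m_1 = 1*8 - 0 = 8, d_1 = (80 - 8^2)/1 = 16/1 = 16, a_1 = floor((8 + 8)/16) = 1.
  m_2 = 16*1 - 8 = 8, d_2 = (80 - 8^2)/16 = 16/16 = 1, a_2 = floor((8 + 8)/1) = 16.
  m_3 = 1*16 - 8 = 8, d_3 = (80 - 8^2)/1 = 16/1 = 16: (m_3, d_3) = (m_1, d_1) = (8, 16), so from here the quotients repeat a_1, a_2; the period length is 2.
So sqrt(80) = [8; (1, 16)] with period length k = 2.
k is even, so the fundamental solution of x^2 - 80y^2 = 1 is (p_{k-1}, q_{k-1}) = (p_1, q_1); compute convergents through index 1.
Convergents (p_i = a_i*p_{i-1} + p_{i-2}, q_i = a_i*q_{i-1} + q_{i-2} with p_{-2}=0, p_{-1}=1, q_{-2}=1, q_{-1}=0):
  i=0: a_0=8, p_0 = 8*1 + 0 = 8, q_0 = 8*0 + 1 = 1.
  i=1: a_1=1, p_1 = 1*8 + 1 = 9, q_1 = 1*1 + 0 = 1.
Check: 9^2 - 80*1^2 = 81 - 80 = 1, so (x, y) = (9, 1) solves the equation, and by the theorem it is the least positive solution.

(x, y) = (9, 1)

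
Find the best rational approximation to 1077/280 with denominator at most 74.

Expand x = 1077/280 as a continued fraction with the Euclidean algorithm:
  1077 = 3*280 + 237, so a_0 = 3.
  280 = 1*237 + 43, so a_1 = 1.
  237 = 5*43 + 22, so a_2 = 5.
  43 = 1*22 + 21, so a_3 = 1.
  22 = 1*21 + 1, so a_4 = 1.
  21 = 21*1 + 0, so a_5 = 21.
so x = [3; 1, 5, 1, 1, 21].
Convergents (p_i = a_i*p_{i-1} + p_{i-2}, q_i = a_i*q_{i-1} + q_{i-2} with p_{-2}=0, p_{-1}=1, q_{-2}=1, q_{-1}=0), until the denominator exceeds 74:
  i=0: a_0=3, p_0 = 3*1 + 0 = 3, q_0 = 3*0 + 1 = 1.
  i=1: a_1=1, p_1 = 1*3 + 1 = 4, q_1 = 1*1 + 0 = 1.
  i=2: a_2=5, p_2 = 5*4 + 3 = 23, q_2 = 5*1 + 1 = 6.
  i=3: a_3=1, p_3 = 1*23 + 4 = 27, q_3 = 1*6 + 1 = 7.
  i=4: a_4=1, p_4 = 1*27 + 23 = 50, q_4 = 1*7 + 6 = 13.
  i=5: a_5=21, p_5 = 21*50 + 27 = 1077, q_5 = 21*13 + 7 = 280.
q_5 = 280 > 74, so the last convergent with denominator <= 74 is p_4/q_4 = 50/13.
The closest fraction with denominator <= 74 is either p_4/q_4 or the intermediate fraction (k*p_4 + p_3)/(k*q_4 + q_3) with the largest k >= 1 whose denominator stays <= 74; these approach x as k grows, and every other convergent or intermediate fraction in range is farther away.
Largest k: floor((74 - q_3)/q_4) = floor((74 - 7)/13) = 5.
That gives (5*50 + 27)/(5*13 + 7) = 277/72.
Compare the errors: |x - 50/13| = |1077*13 - 50*280|/(280*13) = 1/3640, and |x - 277/72| = |1077*72 - 277*280|/(280*72) = 16/20160.
Cross-multiplying, 1*20160 = 20160 < 58240 = 16*3640, so 1/3640 is smaller: the convergent 50/13 is closer to x than 277/72.

50/13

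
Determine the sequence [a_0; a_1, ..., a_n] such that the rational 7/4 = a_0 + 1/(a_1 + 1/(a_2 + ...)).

[1; 1, 3]

Run the Euclidean algorithm on 7 and 4; the successive quotients are the partial quotients a_0, a_1, ... (each step inverts the fractional part left over by the previous one):
  7 = 1*4 + 3, so a_0 = 1.
  4 = 1*3 + 1, so a_1 = 1.
  3 = 3*1 + 0, so a_2 = 3.
The remainder reaches 0 after 3 divisions, so the expansion has 3 partial quotients, read off in order.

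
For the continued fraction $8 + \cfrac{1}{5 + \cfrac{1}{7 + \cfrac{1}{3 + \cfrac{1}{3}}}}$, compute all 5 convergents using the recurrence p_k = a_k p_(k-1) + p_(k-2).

8/1, 41/5, 295/36, 926/113, 3073/375

Using the convergent recurrence p_i = a_i*p_{i-1} + p_{i-2}, q_i = a_i*q_{i-1} + q_{i-2} with p_{-2}=0, p_{-1}=1, q_{-2}=1, q_{-1}=0:
  i=0: a_0=8, p_0 = 8*1 + 0 = 8, q_0 = 8*0 + 1 = 1.
  i=1: a_1=5, p_1 = 5*8 + 1 = 41, q_1 = 5*1 + 0 = 5.
  i=2: a_2=7, p_2 = 7*41 + 8 = 295, q_2 = 7*5 + 1 = 36.
  i=3: a_3=3, p_3 = 3*295 + 41 = 926, q_3 = 3*36 + 5 = 113.
  i=4: a_4=3, p_4 = 3*926 + 295 = 3073, q_4 = 3*113 + 36 = 375.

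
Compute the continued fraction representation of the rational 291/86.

[3; 2, 1, 1, 1, 1, 6]

Run the Euclidean algorithm on 291 and 86; the successive quotients are the partial quotients a_0, a_1, ... (each step inverts the fractional part left over by the previous one):
  291 = 3*86 + 33, so a_0 = 3.
  86 = 2*33 + 20, so a_1 = 2.
  33 = 1*20 + 13, so a_2 = 1.
  20 = 1*13 + 7, so a_3 = 1.
  13 = 1*7 + 6, so a_4 = 1.
  7 = 1*6 + 1, so a_5 = 1.
  6 = 6*1 + 0, so a_6 = 6.
The remainder reaches 0 after 7 divisions, so the expansion has 7 partial quotients, read off in order.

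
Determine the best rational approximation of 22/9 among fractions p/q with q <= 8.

Expand x = 22/9 as a continued fraction with the Euclidean algorithm:
  22 = 2*9 + 4, so a_0 = 2.
  9 = 2*4 + 1, so a_1 = 2.
  4 = 4*1 + 0, so a_2 = 4.
so x = [2; 2, 4].
Convergents (p_i = a_i*p_{i-1} + p_{i-2}, q_i = a_i*q_{i-1} + q_{i-2} with p_{-2}=0, p_{-1}=1, q_{-2}=1, q_{-1}=0), until the denominator exceeds 8:
  i=0: a_0=2, p_0 = 2*1 + 0 = 2, q_0 = 2*0 + 1 = 1.
  i=1: a_1=2, p_1 = 2*2 + 1 = 5, q_1 = 2*1 + 0 = 2.
  i=2: a_2=4, p_2 = 4*5 + 2 = 22, q_2 = 4*2 + 1 = 9.
q_2 = 9 > 8, so the last convergent with denominator <= 8 is p_1/q_1 = 5/2.
The closest fraction with denominator <= 8 is either p_1/q_1 or the intermediate fraction (k*p_1 + p_0)/(k*q_1 + q_0) with the largest k >= 1 whose denominator stays <= 8; these approach x as k grows, and every other convergent or intermediate fraction in range is farther away.
Largest k: floor((8 - q_0)/q_1) = floor((8 - 1)/2) = 3.
That gives (3*5 + 2)/(3*2 + 1) = 17/7.
Compare the errors: |x - 5/2| = |22*2 - 5*9|/(9*2) = 1/18, and |x - 17/7| = |22*7 - 17*9|/(9*7) = 1/63.
Cross-multiplying, 1*18 = 18 < 63 = 1*63, so 1/63 is smaller: the intermediate fraction 17/7 is closer to x than 5/2.

17/7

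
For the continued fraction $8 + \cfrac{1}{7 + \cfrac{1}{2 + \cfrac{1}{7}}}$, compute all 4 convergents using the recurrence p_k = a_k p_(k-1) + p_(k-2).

Using the convergent recurrence p_i = a_i*p_{i-1} + p_{i-2}, q_i = a_i*q_{i-1} + q_{i-2} with p_{-2}=0, p_{-1}=1, q_{-2}=1, q_{-1}=0:
  i=0: a_0=8, p_0 = 8*1 + 0 = 8, q_0 = 8*0 + 1 = 1.
  i=1: a_1=7, p_1 = 7*8 + 1 = 57, q_1 = 7*1 + 0 = 7.
  i=2: a_2=2, p_2 = 2*57 + 8 = 122, q_2 = 2*7 + 1 = 15.
  i=3: a_3=7, p_3 = 7*122 + 57 = 911, q_3 = 7*15 + 7 = 112.

8/1, 57/7, 122/15, 911/112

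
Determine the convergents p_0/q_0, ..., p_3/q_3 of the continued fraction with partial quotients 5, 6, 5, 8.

Using the convergent recurrence p_i = a_i*p_{i-1} + p_{i-2}, q_i = a_i*q_{i-1} + q_{i-2} with p_{-2}=0, p_{-1}=1, q_{-2}=1, q_{-1}=0:
  i=0: a_0=5, p_0 = 5*1 + 0 = 5, q_0 = 5*0 + 1 = 1.
  i=1: a_1=6, p_1 = 6*5 + 1 = 31, q_1 = 6*1 + 0 = 6.
  i=2: a_2=5, p_2 = 5*31 + 5 = 160, q_2 = 5*6 + 1 = 31.
  i=3: a_3=8, p_3 = 8*160 + 31 = 1311, q_3 = 8*31 + 6 = 254.

5/1, 31/6, 160/31, 1311/254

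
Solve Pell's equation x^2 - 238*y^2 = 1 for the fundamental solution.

First expand sqrt(238) as a continued fraction. With x_i = (sqrt(238) + m_i)/d_i and (m_0, d_0) = (0, 1): a_0 = floor(sqrt(238)) = 15, since 15^2 = 225 <= 238 < 256 = 16^2.
Iterate m_{i+1} = d_i*a_i - m_i, d_{i+1} = (238 - m_{i+1}^2)/d_i, a_{i+1} = floor((a_0 + m_{i+1})/d_{i+1}):
  m_1 = 1*15 - 0 = 15, d_1 = (238 - 15^2)/1 = 13/1 = 13, a_1 = floor((15 + 15)/13) = 2.
  m_2 = 13*2 - 15 = 11, d_2 = (238 - 11^2)/13 = 117/13 = 9, a_2 = floor((15 + 11)/9) = 2.
  m_3 = 9*2 - 11 = 7, d_3 = (238 - 7^2)/9 = 189/9 = 21, a_3 = floor((15 + 7)/21) = 1.
  m_4 = 21*1 - 7 = 14, d_4 = (238 - 14^2)/21 = 42/21 = 2, a_4 = floor((15 + 14)/2) = 14.
  m_5 = 2*14 - 14 = 14, d_5 = (238 - 14^2)/2 = 42/2 = 21, a_5 = floor((15 + 14)/21) = 1.
  m_6 = 21*1 - 14 = 7, d_6 = (238 - 7^2)/21 = 189/21 = 9, a_6 = floor((15 + 7)/9) = 2.
  m_7 = 9*2 - 7 = 11, d_7 = (238 - 11^2)/9 = 117/9 = 13, a_7 = floor((15 + 11)/13) = 2.
  m_8 = 13*2 - 11 = 15, d_8 = (238 - 15^2)/13 = 13/13 = 1, a_8 = floor((15 + 15)/1) = 30.
  m_9 = 1*30 - 15 = 15, d_9 = (238 - 15^2)/1 = 13/1 = 13: (m_9, d_9) = (m_1, d_1) = (15, 13), so from here the quotients repeat a_1, ..., a_8; the period length is 8.
So sqrt(238) = [15; (2, 2, 1, 14, 1, 2, 2, 30)] with period length k = 8.
k is even, so the fundamental solution of x^2 - 238y^2 = 1 is (p_{k-1}, q_{k-1}) = (p_7, q_7); compute convergents through index 7.
Convergents (p_i = a_i*p_{i-1} + p_{i-2}, q_i = a_i*q_{i-1} + q_{i-2} with p_{-2}=0, p_{-1}=1, q_{-2}=1, q_{-1}=0):
  i=0: a_0=15, p_0 = 15*1 + 0 = 15, q_0 = 15*0 + 1 = 1.
  i=1: a_1=2, p_1 = 2*15 + 1 = 31, q_1 = 2*1 + 0 = 2.
  i=2: a_2=2, p_2 = 2*31 + 15 = 77, q_2 = 2*2 + 1 = 5.
  i=3: a_3=1, p_3 = 1*77 + 31 = 108, q_3 = 1*5 + 2 = 7.
  i=4: a_4=14, p_4 = 14*108 + 77 = 1589, q_4 = 14*7 + 5 = 103.
  i=5: a_5=1, p_5 = 1*1589 + 108 = 1697, q_5 = 1*103 + 7 = 110.
  i=6: a_6=2, p_6 = 2*1697 + 1589 = 4983, q_6 = 2*110 + 103 = 323.
  i=7: a_7=2, p_7 = 2*4983 + 1697 = 11663, q_7 = 2*323 + 110 = 756.
Check: 11663^2 - 238*756^2 = 136025569 - 136025568 = 1, so (x, y) = (11663, 756) solves the equation, and by the theorem it is the least positive solution.

(x, y) = (11663, 756)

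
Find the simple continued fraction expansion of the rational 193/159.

[1; 4, 1, 2, 11]

Run the Euclidean algorithm on 193 and 159; the successive quotients are the partial quotients a_0, a_1, ... (each step inverts the fractional part left over by the previous one):
  193 = 1*159 + 34, so a_0 = 1.
  159 = 4*34 + 23, so a_1 = 4.
  34 = 1*23 + 11, so a_2 = 1.
  23 = 2*11 + 1, so a_3 = 2.
  11 = 11*1 + 0, so a_4 = 11.
The remainder reaches 0 after 5 divisions, so the expansion has 5 partial quotients, read off in order.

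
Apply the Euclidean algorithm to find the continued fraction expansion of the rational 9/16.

Run the Euclidean algorithm on 9 and 16; the successive quotients are the partial quotients a_0, a_1, ... (each step inverts the fractional part left over by the previous one):
  9 = 0*16 + 9, so a_0 = 0.
  16 = 1*9 + 7, so a_1 = 1.
  9 = 1*7 + 2, so a_2 = 1.
  7 = 3*2 + 1, so a_3 = 3.
  2 = 2*1 + 0, so a_4 = 2.
The remainder reaches 0 after 5 divisions, so the expansion has 5 partial quotients, read off in order.

[0; 1, 1, 3, 2]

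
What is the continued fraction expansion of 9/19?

[0; 2, 9]

Run the Euclidean algorithm on 9 and 19; the successive quotients are the partial quotients a_0, a_1, ... (each step inverts the fractional part left over by the previous one):
  9 = 0*19 + 9, so a_0 = 0.
  19 = 2*9 + 1, so a_1 = 2.
  9 = 9*1 + 0, so a_2 = 9.
The remainder reaches 0 after 3 divisions, so the expansion has 3 partial quotients, read off in order.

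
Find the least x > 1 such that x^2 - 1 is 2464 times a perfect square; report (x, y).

First expand sqrt(2464) as a continued fraction. With x_i = (sqrt(2464) + m_i)/d_i and (m_0, d_0) = (0, 1): a_0 = floor(sqrt(2464)) = 49, since 49^2 = 2401 <= 2464 < 2500 = 50^2.
Iterate m_{i+1} = d_i*a_i - m_i, d_{i+1} = (2464 - m_{i+1}^2)/d_i, a_{i+1} = floor((a_0 + m_{i+1})/d_{i+1}):
  m_1 = 1*49 - 0 = 49, d_1 = (2464 - 49^2)/1 = 63/1 = 63, a_1 = floor((49 + 49)/63) = 1.
  m_2 = 63*1 - 49 = 14, d_2 = (2464 - 14^2)/63 = 2268/63 = 36, a_2 = floor((49 + 14)/36) = 1.
  m_3 = 36*1 - 14 = 22, d_3 = (2464 - 22^2)/36 = 1980/36 = 55, a_3 = floor((49 + 22)/55) = 1.
  m_4 = 55*1 - 22 = 33, d_4 = (2464 - 33^2)/55 = 1375/55 = 25, a_4 = floor((49 + 33)/25) = 3.
  m_5 = 25*3 - 33 = 42, d_5 = (2464 - 42^2)/25 = 700/25 = 28, a_5 = floor((49 + 42)/28) = 3.
  m_6 = 28*3 - 42 = 42, d_6 = (2464 - 42^2)/28 = 700/28 = 25, a_6 = floor((49 + 42)/25) = 3.
  m_7 = 25*3 - 42 = 33, d_7 = (2464 - 33^2)/25 = 1375/25 = 55, a_7 = floor((49 + 33)/55) = 1.
  m_8 = 55*1 - 33 = 22, d_8 = (2464 - 22^2)/55 = 1980/55 = 36, a_8 = floor((49 + 22)/36) = 1.
  m_9 = 36*1 - 22 = 14, d_9 = (2464 - 14^2)/36 = 2268/36 = 63, a_9 = floor((49 + 14)/63) = 1.
  m_10 = 63*1 - 14 = 49, d_10 = (2464 - 49^2)/63 = 63/63 = 1, a_10 = floor((49 + 49)/1) = 98.
  m_11 = 1*98 - 49 = 49, d_11 = (2464 - 49^2)/1 = 63/1 = 63: (m_11, d_11) = (m_1, d_1) = (49, 63), so from here the quotients repeat a_1, ..., a_10; the period length is 10.
So sqrt(2464) = [49; (1, 1, 1, 3, 3, 3, 1, 1, 1, 98)] with period length k = 10.
k is even, so the fundamental solution of x^2 - 2464y^2 = 1 is (p_{k-1}, q_{k-1}) = (p_9, q_9); compute convergents through index 9.
Convergents (p_i = a_i*p_{i-1} + p_{i-2}, q_i = a_i*q_{i-1} + q_{i-2} with p_{-2}=0, p_{-1}=1, q_{-2}=1, q_{-1}=0):
  i=0: a_0=49, p_0 = 49*1 + 0 = 49, q_0 = 49*0 + 1 = 1.
  i=1: a_1=1, p_1 = 1*49 + 1 = 50, q_1 = 1*1 + 0 = 1.
  i=2: a_2=1, p_2 = 1*50 + 49 = 99, q_2 = 1*1 + 1 = 2.
  i=3: a_3=1, p_3 = 1*99 + 50 = 149, q_3 = 1*2 + 1 = 3.
  i=4: a_4=3, p_4 = 3*149 + 99 = 546, q_4 = 3*3 + 2 = 11.
  i=5: a_5=3, p_5 = 3*546 + 149 = 1787, q_5 = 3*11 + 3 = 36.
  i=6: a_6=3, p_6 = 3*1787 + 546 = 5907, q_6 = 3*36 + 11 = 119.
  i=7: a_7=1, p_7 = 1*5907 + 1787 = 7694, q_7 = 1*119 + 36 = 155.
  i=8: a_8=1, p_8 = 1*7694 + 5907 = 13601, q_8 = 1*155 + 119 = 274.
  i=9: a_9=1, p_9 = 1*13601 + 7694 = 21295, q_9 = 1*274 + 155 = 429.
Check: 21295^2 - 2464*429^2 = 453477025 - 453477024 = 1, so (x, y) = (21295, 429) solves the equation, and by the theorem it is the least positive solution.

(x, y) = (21295, 429)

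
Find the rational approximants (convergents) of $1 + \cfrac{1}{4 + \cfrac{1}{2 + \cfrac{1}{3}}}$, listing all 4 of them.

1/1, 5/4, 11/9, 38/31

Using the convergent recurrence p_i = a_i*p_{i-1} + p_{i-2}, q_i = a_i*q_{i-1} + q_{i-2} with p_{-2}=0, p_{-1}=1, q_{-2}=1, q_{-1}=0:
  i=0: a_0=1, p_0 = 1*1 + 0 = 1, q_0 = 1*0 + 1 = 1.
  i=1: a_1=4, p_1 = 4*1 + 1 = 5, q_1 = 4*1 + 0 = 4.
  i=2: a_2=2, p_2 = 2*5 + 1 = 11, q_2 = 2*4 + 1 = 9.
  i=3: a_3=3, p_3 = 3*11 + 5 = 38, q_3 = 3*9 + 4 = 31.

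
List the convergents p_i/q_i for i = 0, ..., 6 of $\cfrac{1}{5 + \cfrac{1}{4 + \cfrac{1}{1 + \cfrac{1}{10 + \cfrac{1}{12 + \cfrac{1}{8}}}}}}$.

Using the convergent recurrence p_i = a_i*p_{i-1} + p_{i-2}, q_i = a_i*q_{i-1} + q_{i-2} with p_{-2}=0, p_{-1}=1, q_{-2}=1, q_{-1}=0:
  i=0: a_0=0, p_0 = 0*1 + 0 = 0, q_0 = 0*0 + 1 = 1.
  i=1: a_1=5, p_1 = 5*0 + 1 = 1, q_1 = 5*1 + 0 = 5.
  i=2: a_2=4, p_2 = 4*1 + 0 = 4, q_2 = 4*5 + 1 = 21.
  i=3: a_3=1, p_3 = 1*4 + 1 = 5, q_3 = 1*21 + 5 = 26.
  i=4: a_4=10, p_4 = 10*5 + 4 = 54, q_4 = 10*26 + 21 = 281.
  i=5: a_5=12, p_5 = 12*54 + 5 = 653, q_5 = 12*281 + 26 = 3398.
  i=6: a_6=8, p_6 = 8*653 + 54 = 5278, q_6 = 8*3398 + 281 = 27465.

0/1, 1/5, 4/21, 5/26, 54/281, 653/3398, 5278/27465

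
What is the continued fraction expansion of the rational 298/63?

Run the Euclidean algorithm on 298 and 63; the successive quotients are the partial quotients a_0, a_1, ... (each step inverts the fractional part left over by the previous one):
  298 = 4*63 + 46, so a_0 = 4.
  63 = 1*46 + 17, so a_1 = 1.
  46 = 2*17 + 12, so a_2 = 2.
  17 = 1*12 + 5, so a_3 = 1.
  12 = 2*5 + 2, so a_4 = 2.
  5 = 2*2 + 1, so a_5 = 2.
  2 = 2*1 + 0, so a_6 = 2.
The remainder reaches 0 after 7 divisions, so the expansion has 7 partial quotients, read off in order.

[4; 1, 2, 1, 2, 2, 2]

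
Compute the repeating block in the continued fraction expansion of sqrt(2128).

[46; (7, 1, 2, 9, 1, 9, 2, 1, 7, 92)]

Write x_i = (sqrt(2128) + m_i)/d_i with (m_0, d_0) = (0, 1). a_0 = floor(sqrt(2128)) = 46, since 46^2 = 2116 <= 2128 < 2209 = 47^2.
Iterate m_{i+1} = d_i*a_i - m_i, d_{i+1} = (2128 - m_{i+1}^2)/d_i, a_{i+1} = floor((a_0 + m_{i+1})/d_{i+1}):
  m_1 = 1*46 - 0 = 46, d_1 = (2128 - 46^2)/1 = 12/1 = 12, a_1 = floor((46 + 46)/12) = 7.
  m_2 = 12*7 - 46 = 38, d_2 = (2128 - 38^2)/12 = 684/12 = 57, a_2 = floor((46 + 38)/57) = 1.
  m_3 = 57*1 - 38 = 19, d_3 = (2128 - 19^2)/57 = 1767/57 = 31, a_3 = floor((46 + 19)/31) = 2.
  m_4 = 31*2 - 19 = 43, d_4 = (2128 - 43^2)/31 = 279/31 = 9, a_4 = floor((46 + 43)/9) = 9.
  m_5 = 9*9 - 43 = 38, d_5 = (2128 - 38^2)/9 = 684/9 = 76, a_5 = floor((46 + 38)/76) = 1.
  m_6 = 76*1 - 38 = 38, d_6 = (2128 - 38^2)/76 = 684/76 = 9, a_6 = floor((46 + 38)/9) = 9.
  m_7 = 9*9 - 38 = 43, d_7 = (2128 - 43^2)/9 = 279/9 = 31, a_7 = floor((46 + 43)/31) = 2.
  m_8 = 31*2 - 43 = 19, d_8 = (2128 - 19^2)/31 = 1767/31 = 57, a_8 = floor((46 + 19)/57) = 1.
  m_9 = 57*1 - 19 = 38, d_9 = (2128 - 38^2)/57 = 684/57 = 12, a_9 = floor((46 + 38)/12) = 7.
  m_10 = 12*7 - 38 = 46, d_10 = (2128 - 46^2)/12 = 12/12 = 1, a_10 = floor((46 + 46)/1) = 92.
  m_11 = 1*92 - 46 = 46, d_11 = (2128 - 46^2)/1 = 12/1 = 12: (m_11, d_11) = (m_1, d_1) = (46, 12), so from here the quotients repeat a_1, ..., a_10; the period length is 10.
Hence the expansion of sqrt(2128) is a_0 = 46 followed by the repeating block 7, 1, 2, 9, 1, 9, 2, 1, 7, 92 (period 10).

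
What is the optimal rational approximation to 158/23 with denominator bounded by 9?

55/8

Expand x = 158/23 as a continued fraction with the Euclidean algorithm:
  158 = 6*23 + 20, so a_0 = 6.
  23 = 1*20 + 3, so a_1 = 1.
  20 = 6*3 + 2, so a_2 = 6.
  3 = 1*2 + 1, so a_3 = 1.
  2 = 2*1 + 0, so a_4 = 2.
so x = [6; 1, 6, 1, 2].
Convergents (p_i = a_i*p_{i-1} + p_{i-2}, q_i = a_i*q_{i-1} + q_{i-2} with p_{-2}=0, p_{-1}=1, q_{-2}=1, q_{-1}=0), until the denominator exceeds 9:
  i=0: a_0=6, p_0 = 6*1 + 0 = 6, q_0 = 6*0 + 1 = 1.
  i=1: a_1=1, p_1 = 1*6 + 1 = 7, q_1 = 1*1 + 0 = 1.
  i=2: a_2=6, p_2 = 6*7 + 6 = 48, q_2 = 6*1 + 1 = 7.
  i=3: a_3=1, p_3 = 1*48 + 7 = 55, q_3 = 1*7 + 1 = 8.
  i=4: a_4=2, p_4 = 2*55 + 48 = 158, q_4 = 2*8 + 7 = 23.
q_4 = 23 > 9, so the last convergent with denominator <= 9 is p_3/q_3 = 55/8.
The closest fraction with denominator <= 9 is either p_3/q_3 or the intermediate fraction (k*p_3 + p_2)/(k*q_3 + q_2) with the largest k >= 1 whose denominator stays <= 9; these approach x as k grows, and every other convergent or intermediate fraction in range is farther away.
Largest k: floor((9 - q_2)/q_3) = floor((9 - 7)/8) = 0.
Since k = 0, no intermediate fraction beyond p_3/q_3 has denominator <= 9, so the convergent 55/8 is the closest (its error is |158*8 - 55*23|/(23*8) = 1/184).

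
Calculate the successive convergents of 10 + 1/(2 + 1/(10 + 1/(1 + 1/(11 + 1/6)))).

10/1, 21/2, 220/21, 241/23, 2871/274, 17467/1667

Using the convergent recurrence p_i = a_i*p_{i-1} + p_{i-2}, q_i = a_i*q_{i-1} + q_{i-2} with p_{-2}=0, p_{-1}=1, q_{-2}=1, q_{-1}=0:
  i=0: a_0=10, p_0 = 10*1 + 0 = 10, q_0 = 10*0 + 1 = 1.
  i=1: a_1=2, p_1 = 2*10 + 1 = 21, q_1 = 2*1 + 0 = 2.
  i=2: a_2=10, p_2 = 10*21 + 10 = 220, q_2 = 10*2 + 1 = 21.
  i=3: a_3=1, p_3 = 1*220 + 21 = 241, q_3 = 1*21 + 2 = 23.
  i=4: a_4=11, p_4 = 11*241 + 220 = 2871, q_4 = 11*23 + 21 = 274.
  i=5: a_5=6, p_5 = 6*2871 + 241 = 17467, q_5 = 6*274 + 23 = 1667.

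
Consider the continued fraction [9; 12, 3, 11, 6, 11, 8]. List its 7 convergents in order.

9/1, 109/12, 336/37, 3805/419, 23166/2551, 258631/28480, 2092214/230391

Using the convergent recurrence p_i = a_i*p_{i-1} + p_{i-2}, q_i = a_i*q_{i-1} + q_{i-2} with p_{-2}=0, p_{-1}=1, q_{-2}=1, q_{-1}=0:
  i=0: a_0=9, p_0 = 9*1 + 0 = 9, q_0 = 9*0 + 1 = 1.
  i=1: a_1=12, p_1 = 12*9 + 1 = 109, q_1 = 12*1 + 0 = 12.
  i=2: a_2=3, p_2 = 3*109 + 9 = 336, q_2 = 3*12 + 1 = 37.
  i=3: a_3=11, p_3 = 11*336 + 109 = 3805, q_3 = 11*37 + 12 = 419.
  i=4: a_4=6, p_4 = 6*3805 + 336 = 23166, q_4 = 6*419 + 37 = 2551.
  i=5: a_5=11, p_5 = 11*23166 + 3805 = 258631, q_5 = 11*2551 + 419 = 28480.
  i=6: a_6=8, p_6 = 8*258631 + 23166 = 2092214, q_6 = 8*28480 + 2551 = 230391.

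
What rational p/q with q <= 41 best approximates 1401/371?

151/40

Expand x = 1401/371 as a continued fraction with the Euclidean algorithm:
  1401 = 3*371 + 288, so a_0 = 3.
  371 = 1*288 + 83, so a_1 = 1.
  288 = 3*83 + 39, so a_2 = 3.
  83 = 2*39 + 5, so a_3 = 2.
  39 = 7*5 + 4, so a_4 = 7.
  5 = 1*4 + 1, so a_5 = 1.
  4 = 4*1 + 0, so a_6 = 4.
so x = [3; 1, 3, 2, 7, 1, 4].
Convergents (p_i = a_i*p_{i-1} + p_{i-2}, q_i = a_i*q_{i-1} + q_{i-2} with p_{-2}=0, p_{-1}=1, q_{-2}=1, q_{-1}=0), until the denominator exceeds 41:
  i=0: a_0=3, p_0 = 3*1 + 0 = 3, q_0 = 3*0 + 1 = 1.
  i=1: a_1=1, p_1 = 1*3 + 1 = 4, q_1 = 1*1 + 0 = 1.
  i=2: a_2=3, p_2 = 3*4 + 3 = 15, q_2 = 3*1 + 1 = 4.
  i=3: a_3=2, p_3 = 2*15 + 4 = 34, q_3 = 2*4 + 1 = 9.
  i=4: a_4=7, p_4 = 7*34 + 15 = 253, q_4 = 7*9 + 4 = 67.
q_4 = 67 > 41, so the last convergent with denominator <= 41 is p_3/q_3 = 34/9.
The closest fraction with denominator <= 41 is either p_3/q_3 or the intermediate fraction (k*p_3 + p_2)/(k*q_3 + q_2) with the largest k >= 1 whose denominator stays <= 41; these approach x as k grows, and every other convergent or intermediate fraction in range is farther away.
Largest k: floor((41 - q_2)/q_3) = floor((41 - 4)/9) = 4.
That gives (4*34 + 15)/(4*9 + 4) = 151/40.
Compare the errors: |x - 34/9| = |1401*9 - 34*371|/(371*9) = 5/3339, and |x - 151/40| = |1401*40 - 151*371|/(371*40) = 19/14840.
Cross-multiplying, 19*3339 = 63441 < 74200 = 5*14840, so 19/14840 is smaller: the intermediate fraction 151/40 is closer to x than 34/9.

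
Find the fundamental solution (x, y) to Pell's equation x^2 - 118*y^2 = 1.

First expand sqrt(118) as a continued fraction. With x_i = (sqrt(118) + m_i)/d_i and (m_0, d_0) = (0, 1): a_0 = floor(sqrt(118)) = 10, since 10^2 = 100 <= 118 < 121 = 11^2.
Iterate m_{i+1} = d_i*a_i - m_i, d_{i+1} = (118 - m_{i+1}^2)/d_i, a_{i+1} = floor((a_0 + m_{i+1})/d_{i+1}):
  m_1 = 1*10 - 0 = 10, d_1 = (118 - 10^2)/1 = 18/1 = 18, a_1 = floor((10 + 10)/18) = 1.
  m_2 = 18*1 - 10 = 8, d_2 = (118 - 8^2)/18 = 54/18 = 3, a_2 = floor((10 + 8)/3) = 6.
  m_3 = 3*6 - 8 = 10, d_3 = (118 - 10^2)/3 = 18/3 = 6, a_3 = floor((10 + 10)/6) = 3.
  m_4 = 6*3 - 10 = 8, d_4 = (118 - 8^2)/6 = 54/6 = 9, a_4 = floor((10 + 8)/9) = 2.
  m_5 = 9*2 - 8 = 10, d_5 = (118 - 10^2)/9 = 18/9 = 2, a_5 = floor((10 + 10)/2) = 10.
  m_6 = 2*10 - 10 = 10, d_6 = (118 - 10^2)/2 = 18/2 = 9, a_6 = floor((10 + 10)/9) = 2.
  m_7 = 9*2 - 10 = 8, d_7 = (118 - 8^2)/9 = 54/9 = 6, a_7 = floor((10 + 8)/6) = 3.
  m_8 = 6*3 - 8 = 10, d_8 = (118 - 10^2)/6 = 18/6 = 3, a_8 = floor((10 + 10)/3) = 6.
  m_9 = 3*6 - 10 = 8, d_9 = (118 - 8^2)/3 = 54/3 = 18, a_9 = floor((10 + 8)/18) = 1.
  m_10 = 18*1 - 8 = 10, d_10 = (118 - 10^2)/18 = 18/18 = 1, a_10 = floor((10 + 10)/1) = 20.
  m_11 = 1*20 - 10 = 10, d_11 = (118 - 10^2)/1 = 18/1 = 18: (m_11, d_11) = (m_1, d_1) = (10, 18), so from here the quotients repeat a_1, ..., a_10; the period length is 10.
So sqrt(118) = [10; (1, 6, 3, 2, 10, 2, 3, 6, 1, 20)] with period length k = 10.
k is even, so the fundamental solution of x^2 - 118y^2 = 1 is (p_{k-1}, q_{k-1}) = (p_9, q_9); compute convergents through index 9.
Convergents (p_i = a_i*p_{i-1} + p_{i-2}, q_i = a_i*q_{i-1} + q_{i-2} with p_{-2}=0, p_{-1}=1, q_{-2}=1, q_{-1}=0):
  i=0: a_0=10, p_0 = 10*1 + 0 = 10, q_0 = 10*0 + 1 = 1.
  i=1: a_1=1, p_1 = 1*10 + 1 = 11, q_1 = 1*1 + 0 = 1.
  i=2: a_2=6, p_2 = 6*11 + 10 = 76, q_2 = 6*1 + 1 = 7.
  i=3: a_3=3, p_3 = 3*76 + 11 = 239, q_3 = 3*7 + 1 = 22.
  i=4: a_4=2, p_4 = 2*239 + 76 = 554, q_4 = 2*22 + 7 = 51.
  i=5: a_5=10, p_5 = 10*554 + 239 = 5779, q_5 = 10*51 + 22 = 532.
  i=6: a_6=2, p_6 = 2*5779 + 554 = 12112, q_6 = 2*532 + 51 = 1115.
  i=7: a_7=3, p_7 = 3*12112 + 5779 = 42115, q_7 = 3*1115 + 532 = 3877.
  i=8: a_8=6, p_8 = 6*42115 + 12112 = 264802, q_8 = 6*3877 + 1115 = 24377.
  i=9: a_9=1, p_9 = 1*264802 + 42115 = 306917, q_9 = 1*24377 + 3877 = 28254.
Check: 306917^2 - 118*28254^2 = 94198044889 - 94198044888 = 1, so (x, y) = (306917, 28254) solves the equation, and by the theorem it is the least positive solution.

(x, y) = (306917, 28254)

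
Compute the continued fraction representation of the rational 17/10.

[1; 1, 2, 3]

Run the Euclidean algorithm on 17 and 10; the successive quotients are the partial quotients a_0, a_1, ... (each step inverts the fractional part left over by the previous one):
  17 = 1*10 + 7, so a_0 = 1.
  10 = 1*7 + 3, so a_1 = 1.
  7 = 2*3 + 1, so a_2 = 2.
  3 = 3*1 + 0, so a_3 = 3.
The remainder reaches 0 after 4 divisions, so the expansion has 4 partial quotients, read off in order.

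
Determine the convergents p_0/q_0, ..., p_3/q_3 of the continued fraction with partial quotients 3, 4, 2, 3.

3/1, 13/4, 29/9, 100/31

Using the convergent recurrence p_i = a_i*p_{i-1} + p_{i-2}, q_i = a_i*q_{i-1} + q_{i-2} with p_{-2}=0, p_{-1}=1, q_{-2}=1, q_{-1}=0:
  i=0: a_0=3, p_0 = 3*1 + 0 = 3, q_0 = 3*0 + 1 = 1.
  i=1: a_1=4, p_1 = 4*3 + 1 = 13, q_1 = 4*1 + 0 = 4.
  i=2: a_2=2, p_2 = 2*13 + 3 = 29, q_2 = 2*4 + 1 = 9.
  i=3: a_3=3, p_3 = 3*29 + 13 = 100, q_3 = 3*9 + 4 = 31.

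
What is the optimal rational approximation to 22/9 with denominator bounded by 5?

12/5

Expand x = 22/9 as a continued fraction with the Euclidean algorithm:
  22 = 2*9 + 4, so a_0 = 2.
  9 = 2*4 + 1, so a_1 = 2.
  4 = 4*1 + 0, so a_2 = 4.
so x = [2; 2, 4].
Convergents (p_i = a_i*p_{i-1} + p_{i-2}, q_i = a_i*q_{i-1} + q_{i-2} with p_{-2}=0, p_{-1}=1, q_{-2}=1, q_{-1}=0), until the denominator exceeds 5:
  i=0: a_0=2, p_0 = 2*1 + 0 = 2, q_0 = 2*0 + 1 = 1.
  i=1: a_1=2, p_1 = 2*2 + 1 = 5, q_1 = 2*1 + 0 = 2.
  i=2: a_2=4, p_2 = 4*5 + 2 = 22, q_2 = 4*2 + 1 = 9.
q_2 = 9 > 5, so the last convergent with denominator <= 5 is p_1/q_1 = 5/2.
The closest fraction with denominator <= 5 is either p_1/q_1 or the intermediate fraction (k*p_1 + p_0)/(k*q_1 + q_0) with the largest k >= 1 whose denominator stays <= 5; these approach x as k grows, and every other convergent or intermediate fraction in range is farther away.
Largest k: floor((5 - q_0)/q_1) = floor((5 - 1)/2) = 2.
That gives (2*5 + 2)/(2*2 + 1) = 12/5.
Compare the errors: |x - 5/2| = |22*2 - 5*9|/(9*2) = 1/18, and |x - 12/5| = |22*5 - 12*9|/(9*5) = 2/45.
Cross-multiplying, 2*18 = 36 < 45 = 1*45, so 2/45 is smaller: the intermediate fraction 12/5 is closer to x than 5/2.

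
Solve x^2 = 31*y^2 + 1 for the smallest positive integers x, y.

First expand sqrt(31) as a continued fraction. With x_i = (sqrt(31) + m_i)/d_i and (m_0, d_0) = (0, 1): a_0 = floor(sqrt(31)) = 5, since 5^2 = 25 <= 31 < 36 = 6^2.
Iterate m_{i+1} = d_i*a_i - m_i, d_{i+1} = (31 - m_{i+1}^2)/d_i, a_{i+1} = floor((a_0 + m_{i+1})/d_{i+1}):
  m_1 = 1*5 - 0 = 5, d_1 = (31 - 5^2)/1 = 6/1 = 6, a_1 = floor((5 + 5)/6) = 1.
  m_2 = 6*1 - 5 = 1, d_2 = (31 - 1^2)/6 = 30/6 = 5, a_2 = floor((5 + 1)/5) = 1.
  m_3 = 5*1 - 1 = 4, d_3 = (31 - 4^2)/5 = 15/5 = 3, a_3 = floor((5 + 4)/3) = 3.
  m_4 = 3*3 - 4 = 5, d_4 = (31 - 5^2)/3 = 6/3 = 2, a_4 = floor((5 + 5)/2) = 5.
  m_5 = 2*5 - 5 = 5, d_5 = (31 - 5^2)/2 = 6/2 = 3, a_5 = floor((5 + 5)/3) = 3.
  m_6 = 3*3 - 5 = 4, d_6 = (31 - 4^2)/3 = 15/3 = 5, a_6 = floor((5 + 4)/5) = 1.
  m_7 = 5*1 - 4 = 1, d_7 = (31 - 1^2)/5 = 30/5 = 6, a_7 = floor((5 + 1)/6) = 1.
  m_8 = 6*1 - 1 = 5, d_8 = (31 - 5^2)/6 = 6/6 = 1, a_8 = floor((5 + 5)/1) = 10.
  m_9 = 1*10 - 5 = 5, d_9 = (31 - 5^2)/1 = 6/1 = 6: (m_9, d_9) = (m_1, d_1) = (5, 6), so from here the quotients repeat a_1, ..., a_8; the period length is 8.
So sqrt(31) = [5; (1, 1, 3, 5, 3, 1, 1, 10)] with period length k = 8.
k is even, so the fundamental solution of x^2 - 31y^2 = 1 is (p_{k-1}, q_{k-1}) = (p_7, q_7); compute convergents through index 7.
Convergents (p_i = a_i*p_{i-1} + p_{i-2}, q_i = a_i*q_{i-1} + q_{i-2} with p_{-2}=0, p_{-1}=1, q_{-2}=1, q_{-1}=0):
  i=0: a_0=5, p_0 = 5*1 + 0 = 5, q_0 = 5*0 + 1 = 1.
  i=1: a_1=1, p_1 = 1*5 + 1 = 6, q_1 = 1*1 + 0 = 1.
  i=2: a_2=1, p_2 = 1*6 + 5 = 11, q_2 = 1*1 + 1 = 2.
  i=3: a_3=3, p_3 = 3*11 + 6 = 39, q_3 = 3*2 + 1 = 7.
  i=4: a_4=5, p_4 = 5*39 + 11 = 206, q_4 = 5*7 + 2 = 37.
  i=5: a_5=3, p_5 = 3*206 + 39 = 657, q_5 = 3*37 + 7 = 118.
  i=6: a_6=1, p_6 = 1*657 + 206 = 863, q_6 = 1*118 + 37 = 155.
  i=7: a_7=1, p_7 = 1*863 + 657 = 1520, q_7 = 1*155 + 118 = 273.
Check: 1520^2 - 31*273^2 = 2310400 - 2310399 = 1, so (x, y) = (1520, 273) solves the equation, and by the theorem it is the least positive solution.

(x, y) = (1520, 273)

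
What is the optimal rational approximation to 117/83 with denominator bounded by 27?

Expand x = 117/83 as a continued fraction with the Euclidean algorithm:
  117 = 1*83 + 34, so a_0 = 1.
  83 = 2*34 + 15, so a_1 = 2.
  34 = 2*15 + 4, so a_2 = 2.
  15 = 3*4 + 3, so a_3 = 3.
  4 = 1*3 + 1, so a_4 = 1.
  3 = 3*1 + 0, so a_5 = 3.
so x = [1; 2, 2, 3, 1, 3].
Convergents (p_i = a_i*p_{i-1} + p_{i-2}, q_i = a_i*q_{i-1} + q_{i-2} with p_{-2}=0, p_{-1}=1, q_{-2}=1, q_{-1}=0), until the denominator exceeds 27:
  i=0: a_0=1, p_0 = 1*1 + 0 = 1, q_0 = 1*0 + 1 = 1.
  i=1: a_1=2, p_1 = 2*1 + 1 = 3, q_1 = 2*1 + 0 = 2.
  i=2: a_2=2, p_2 = 2*3 + 1 = 7, q_2 = 2*2 + 1 = 5.
  i=3: a_3=3, p_3 = 3*7 + 3 = 24, q_3 = 3*5 + 2 = 17.
  i=4: a_4=1, p_4 = 1*24 + 7 = 31, q_4 = 1*17 + 5 = 22.
  i=5: a_5=3, p_5 = 3*31 + 24 = 117, q_5 = 3*22 + 17 = 83.
q_5 = 83 > 27, so the last convergent with denominator <= 27 is p_4/q_4 = 31/22.
The closest fraction with denominator <= 27 is either p_4/q_4 or the intermediate fraction (k*p_4 + p_3)/(k*q_4 + q_3) with the largest k >= 1 whose denominator stays <= 27; these approach x as k grows, and every other convergent or intermediate fraction in range is farther away.
Largest k: floor((27 - q_3)/q_4) = floor((27 - 17)/22) = 0.
Since k = 0, no intermediate fraction beyond p_4/q_4 has denominator <= 27, so the convergent 31/22 is the closest (its error is |117*22 - 31*83|/(83*22) = 1/1826).

31/22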